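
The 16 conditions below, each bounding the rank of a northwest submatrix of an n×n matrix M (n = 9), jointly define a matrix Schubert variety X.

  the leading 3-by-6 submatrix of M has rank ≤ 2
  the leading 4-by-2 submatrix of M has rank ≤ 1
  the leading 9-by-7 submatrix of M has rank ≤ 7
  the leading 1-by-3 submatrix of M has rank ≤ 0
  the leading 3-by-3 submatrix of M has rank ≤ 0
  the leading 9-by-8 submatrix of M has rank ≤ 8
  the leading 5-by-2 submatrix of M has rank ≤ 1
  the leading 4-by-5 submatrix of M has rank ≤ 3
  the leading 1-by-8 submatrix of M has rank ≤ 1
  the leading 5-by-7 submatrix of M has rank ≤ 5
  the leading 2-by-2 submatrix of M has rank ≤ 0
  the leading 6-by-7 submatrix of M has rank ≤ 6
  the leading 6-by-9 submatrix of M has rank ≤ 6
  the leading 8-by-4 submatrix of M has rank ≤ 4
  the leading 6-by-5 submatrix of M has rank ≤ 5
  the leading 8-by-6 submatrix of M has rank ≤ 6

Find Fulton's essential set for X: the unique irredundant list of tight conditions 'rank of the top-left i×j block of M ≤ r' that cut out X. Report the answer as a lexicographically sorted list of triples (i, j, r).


The tightest implied rank at each (i,j), from the 16 conditions:

  R[1]: 0 0 0 1 1 1 1 1 1
  R[2]: 0 0 0 1 2 2 2 2 2
  R[3]: 0 0 0 1 2 2 3 3 3
  R[4]: 1 1 1 2 3 3 4 4 4
  R[5]: 1 1 2 3 4 4 5 5 5
  R[6]: 1 2 3 4 5 5 6 6 6
  R[7]: 1 2 3 4 5 6 7 7 7
  R[8]: 1 2 3 4 5 6 7 8 8
  R[9]: 1 2 3 4 5 6 7 8 9

hence w(1..9) = (4, 5, 7, 1, 3, 2, 6, 8, 9).

ℓ(w)=11; the 3 essential cells (i,j,r):

[(3, 3, 0), (3, 6, 2), (5, 2, 1)]


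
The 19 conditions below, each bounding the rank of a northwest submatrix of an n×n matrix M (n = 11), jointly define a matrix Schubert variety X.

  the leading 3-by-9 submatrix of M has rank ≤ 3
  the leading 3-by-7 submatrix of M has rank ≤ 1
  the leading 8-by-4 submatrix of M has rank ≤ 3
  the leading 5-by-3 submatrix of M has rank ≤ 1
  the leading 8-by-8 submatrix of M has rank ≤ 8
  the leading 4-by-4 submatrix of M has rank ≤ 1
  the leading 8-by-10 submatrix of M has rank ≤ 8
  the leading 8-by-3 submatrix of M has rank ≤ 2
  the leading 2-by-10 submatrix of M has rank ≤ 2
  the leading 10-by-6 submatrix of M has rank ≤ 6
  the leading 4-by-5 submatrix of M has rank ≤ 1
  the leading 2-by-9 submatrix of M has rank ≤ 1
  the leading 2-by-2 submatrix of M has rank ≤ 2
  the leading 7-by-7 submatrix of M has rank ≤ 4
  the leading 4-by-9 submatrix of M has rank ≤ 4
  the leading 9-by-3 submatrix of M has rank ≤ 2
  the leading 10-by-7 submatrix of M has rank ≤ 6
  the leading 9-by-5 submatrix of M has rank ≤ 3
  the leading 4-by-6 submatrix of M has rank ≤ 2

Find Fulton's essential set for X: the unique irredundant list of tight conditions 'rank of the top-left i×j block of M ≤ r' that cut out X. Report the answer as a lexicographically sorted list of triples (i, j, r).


Reconstructing r_w from the 19 given conditions:

  1 1 1 1 1 1 1 1 1 1 1
  1 1 1 1 1 1 1 1 1 2 2
  1 1 1 1 1 1 1 2 2 3 3
  1 1 1 1 1 2 2 3 3 4 4
  1 1 1 2 2 3 3 4 4 5 5
  1 2 2 3 3 4 4 5 5 6 6
  1 2 2 3 3 4 4 5 6 7 7
  1 2 2 3 3 4 5 6 7 8 8
  1 2 2 3 3 4 5 6 7 8 9
  1 2 3 4 4 5 6 7 8 9 10
  1 2 3 4 5 6 7 8 9 10 11

hence w(1..11) = (1, 10, 8, 6, 4, 2, 9, 7, 11, 3, 5).

D(w) has 27 cells with 7 SE-corners; essential set:

[(2, 9, 1), (3, 7, 1), (4, 5, 1), (5, 3, 1), (7, 7, 4), (9, 3, 2), (9, 5, 3)]


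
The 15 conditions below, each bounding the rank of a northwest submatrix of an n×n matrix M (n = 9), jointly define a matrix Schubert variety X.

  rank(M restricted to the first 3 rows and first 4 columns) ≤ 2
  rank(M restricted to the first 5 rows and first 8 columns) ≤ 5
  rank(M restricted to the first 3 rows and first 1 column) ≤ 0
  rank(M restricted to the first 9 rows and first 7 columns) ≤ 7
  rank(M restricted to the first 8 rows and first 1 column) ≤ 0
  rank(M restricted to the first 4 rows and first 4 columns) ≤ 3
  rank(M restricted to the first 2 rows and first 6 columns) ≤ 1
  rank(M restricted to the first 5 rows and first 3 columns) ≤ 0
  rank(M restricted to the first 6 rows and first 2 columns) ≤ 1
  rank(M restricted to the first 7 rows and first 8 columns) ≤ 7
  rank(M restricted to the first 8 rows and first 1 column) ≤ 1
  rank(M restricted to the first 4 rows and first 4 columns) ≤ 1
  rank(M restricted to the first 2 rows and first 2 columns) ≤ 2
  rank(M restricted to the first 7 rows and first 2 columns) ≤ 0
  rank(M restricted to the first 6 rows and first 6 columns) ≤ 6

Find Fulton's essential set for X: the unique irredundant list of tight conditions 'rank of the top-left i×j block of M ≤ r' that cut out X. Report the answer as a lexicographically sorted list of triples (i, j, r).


Reconstructing r_w from the 15 given conditions:

  i=1: 0 0 0 1 1 1 1 1 1
  i=2: 0 0 0 1 1 1 2 2 2
  i=3: 0 0 0 1 2 2 3 3 3
  i=4: 0 0 0 1 2 3 4 4 4
  i=5: 0 0 0 1 2 3 4 5 5
  i=6: 0 0 1 2 3 4 5 6 6
  i=7: 0 0 1 2 3 4 5 6 7
  i=8: 0 1 2 3 4 5 6 7 8
  i=9: 1 2 3 4 5 6 7 8 9

giving w = (4, 7, 5, 6, 8, 3, 9, 2, 1) via Δ²R.

|D(w)|=22, |Ess(w)|=4:

[(2, 6, 1), (5, 3, 0), (7, 2, 0), (8, 1, 0)]


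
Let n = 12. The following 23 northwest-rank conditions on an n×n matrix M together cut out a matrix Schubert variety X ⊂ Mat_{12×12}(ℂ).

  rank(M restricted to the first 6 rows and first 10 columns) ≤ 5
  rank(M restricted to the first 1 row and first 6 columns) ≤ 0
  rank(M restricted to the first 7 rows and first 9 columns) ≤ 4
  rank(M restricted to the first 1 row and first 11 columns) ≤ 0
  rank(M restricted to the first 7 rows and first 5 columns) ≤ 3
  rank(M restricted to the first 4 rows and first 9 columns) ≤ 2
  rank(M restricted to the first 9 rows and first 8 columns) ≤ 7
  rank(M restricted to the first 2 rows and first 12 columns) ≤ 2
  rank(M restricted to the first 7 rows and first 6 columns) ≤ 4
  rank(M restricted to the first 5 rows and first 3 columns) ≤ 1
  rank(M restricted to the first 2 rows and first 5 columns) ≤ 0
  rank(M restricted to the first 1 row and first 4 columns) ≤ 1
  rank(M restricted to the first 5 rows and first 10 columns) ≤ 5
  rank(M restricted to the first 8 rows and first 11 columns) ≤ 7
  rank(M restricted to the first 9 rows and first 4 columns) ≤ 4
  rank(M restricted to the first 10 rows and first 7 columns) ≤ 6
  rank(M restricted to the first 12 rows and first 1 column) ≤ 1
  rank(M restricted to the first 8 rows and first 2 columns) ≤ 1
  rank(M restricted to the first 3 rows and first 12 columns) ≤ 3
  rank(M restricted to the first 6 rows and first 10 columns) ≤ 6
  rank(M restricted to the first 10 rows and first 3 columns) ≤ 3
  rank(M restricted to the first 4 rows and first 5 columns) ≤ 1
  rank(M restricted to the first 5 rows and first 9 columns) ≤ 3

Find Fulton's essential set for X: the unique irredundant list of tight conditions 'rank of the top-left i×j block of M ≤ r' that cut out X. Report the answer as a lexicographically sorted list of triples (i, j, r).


The tightest implied rank at each (i,j), from the 23 conditions:

  row 1: 0 | 0 | 0 | 0 | 0 | 0 | 0 | 0 | 0 | 0 | 0 | 1
  row 2: 0 | 0 | 0 | 0 | 0 | 1 | 1 | 1 | 1 | 1 | 1 | 2
  row 3: 1 | 1 | 1 | 1 | 1 | 2 | 2 | 2 | 2 | 2 | 2 | 3
  row 4: 1 | 1 | 1 | 1 | 1 | 2 | 2 | 2 | 2 | 3 | 3 | 4
  row 5: 1 | 1 | 1 | 2 | 2 | 3 | 3 | 3 | 3 | 4 | 4 | 5
  row 6: 1 | 1 | 2 | 3 | 3 | 4 | 4 | 4 | 4 | 5 | 5 | 6
  row 7: 1 | 1 | 2 | 3 | 3 | 4 | 4 | 4 | 4 | 5 | 6 | 7
  row 8: 1 | 1 | 2 | 3 | 4 | 5 | 5 | 5 | 5 | 6 | 7 | 8
  row 9: 1 | 2 | 3 | 4 | 5 | 6 | 6 | 6 | 6 | 7 | 8 | 9
  row 10: 1 | 2 | 3 | 4 | 5 | 6 | 6 | 7 | 7 | 8 | 9 | 10
  row 11: 1 | 2 | 3 | 4 | 5 | 6 | 7 | 8 | 8 | 9 | 10 | 11
  row 12: 1 | 2 | 3 | 4 | 5 | 6 | 7 | 8 | 9 | 10 | 11 | 12

hence w(1..12) = (12, 6, 1, 10, 4, 3, 11, 5, 2, 8, 7, 9).

9 SE-corners of the 33-cell Rothe diagram give Ess(w):

[(1, 11, 0), (2, 5, 0), (4, 5, 1), (4, 9, 2), (5, 3, 1), (7, 5, 3), (7, 9, 4), (8, 2, 1), (10, 7, 6)]


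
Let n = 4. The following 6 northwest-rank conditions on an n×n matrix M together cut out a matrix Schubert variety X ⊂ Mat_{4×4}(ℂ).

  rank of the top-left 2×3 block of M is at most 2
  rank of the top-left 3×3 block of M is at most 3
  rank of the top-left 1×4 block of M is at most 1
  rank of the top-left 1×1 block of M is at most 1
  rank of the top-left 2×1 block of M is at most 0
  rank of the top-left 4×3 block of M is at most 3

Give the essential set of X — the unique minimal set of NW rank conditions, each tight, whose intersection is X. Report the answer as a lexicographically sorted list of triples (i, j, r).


Recovering R(i,j) via the rank-extension bound from the 6 conditions:

  0 1 1 1
  0 1 2 2
  1 2 3 3
  1 2 3 4

second differences of R give the permutation w = (2, 3, 1, 4).

Rothe diagram D(w) (2 cells), 1 SE-corner (essential condition):

[(2, 1, 0)]


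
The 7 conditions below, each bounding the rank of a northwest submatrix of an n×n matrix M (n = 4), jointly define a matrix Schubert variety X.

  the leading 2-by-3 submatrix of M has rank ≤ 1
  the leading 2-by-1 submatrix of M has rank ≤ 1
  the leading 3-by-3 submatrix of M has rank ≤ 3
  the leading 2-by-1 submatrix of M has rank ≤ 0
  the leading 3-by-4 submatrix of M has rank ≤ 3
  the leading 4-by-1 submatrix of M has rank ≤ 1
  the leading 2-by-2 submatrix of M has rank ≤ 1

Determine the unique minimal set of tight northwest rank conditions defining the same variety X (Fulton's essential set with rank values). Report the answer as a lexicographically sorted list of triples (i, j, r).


Recovering R(i,j) via the rank-extension bound from the 7 conditions:

  row 1: 0 | 1 | 1 | 1
  row 2: 0 | 1 | 1 | 2
  row 3: 1 | 2 | 2 | 3
  row 4: 1 | 2 | 3 | 4

second differences of R give the permutation w = (2, 4, 1, 3).

|D(w)|=3, |Ess(w)|=2:

[(2, 1, 0), (2, 3, 1)]


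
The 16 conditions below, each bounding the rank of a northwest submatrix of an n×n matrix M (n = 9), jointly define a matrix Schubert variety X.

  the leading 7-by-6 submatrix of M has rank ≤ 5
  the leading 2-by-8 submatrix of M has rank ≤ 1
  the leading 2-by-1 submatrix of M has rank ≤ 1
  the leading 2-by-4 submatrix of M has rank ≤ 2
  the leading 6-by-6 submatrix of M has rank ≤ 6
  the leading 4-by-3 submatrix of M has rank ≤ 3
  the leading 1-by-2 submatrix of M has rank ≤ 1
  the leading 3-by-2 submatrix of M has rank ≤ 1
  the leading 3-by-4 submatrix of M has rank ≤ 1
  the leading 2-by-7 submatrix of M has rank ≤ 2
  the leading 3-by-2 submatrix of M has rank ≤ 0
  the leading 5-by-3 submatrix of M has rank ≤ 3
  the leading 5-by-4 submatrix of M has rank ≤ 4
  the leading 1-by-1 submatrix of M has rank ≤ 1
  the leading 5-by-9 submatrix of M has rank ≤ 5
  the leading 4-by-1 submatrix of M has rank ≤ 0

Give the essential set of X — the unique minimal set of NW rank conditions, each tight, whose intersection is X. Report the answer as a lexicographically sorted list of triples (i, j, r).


Rank table r_w(9×9) implied by the 16 constraints:

  R[1]: 0 | 0 | 1 | 1 | 1 | 1 | 1 | 1 | 1
  R[2]: 0 | 0 | 1 | 1 | 1 | 1 | 1 | 1 | 2
  R[3]: 0 | 0 | 1 | 1 | 2 | 2 | 2 | 2 | 3
  R[4]: 0 | 1 | 2 | 2 | 3 | 3 | 3 | 3 | 4
  R[5]: 1 | 2 | 3 | 3 | 4 | 4 | 4 | 4 | 5
  R[6]: 1 | 2 | 3 | 4 | 5 | 5 | 5 | 5 | 6
  R[7]: 1 | 2 | 3 | 4 | 5 | 5 | 6 | 6 | 7
  R[8]: 1 | 2 | 3 | 4 | 5 | 6 | 7 | 7 | 8
  R[9]: 1 | 2 | 3 | 4 | 5 | 6 | 7 | 8 | 9

so w = (3, 9, 5, 2, 1, 4, 7, 6, 8).

5 SE-corners of the 14-cell Rothe diagram give Ess(w):

[(2, 8, 1), (3, 2, 0), (3, 4, 1), (4, 1, 0), (7, 6, 5)]


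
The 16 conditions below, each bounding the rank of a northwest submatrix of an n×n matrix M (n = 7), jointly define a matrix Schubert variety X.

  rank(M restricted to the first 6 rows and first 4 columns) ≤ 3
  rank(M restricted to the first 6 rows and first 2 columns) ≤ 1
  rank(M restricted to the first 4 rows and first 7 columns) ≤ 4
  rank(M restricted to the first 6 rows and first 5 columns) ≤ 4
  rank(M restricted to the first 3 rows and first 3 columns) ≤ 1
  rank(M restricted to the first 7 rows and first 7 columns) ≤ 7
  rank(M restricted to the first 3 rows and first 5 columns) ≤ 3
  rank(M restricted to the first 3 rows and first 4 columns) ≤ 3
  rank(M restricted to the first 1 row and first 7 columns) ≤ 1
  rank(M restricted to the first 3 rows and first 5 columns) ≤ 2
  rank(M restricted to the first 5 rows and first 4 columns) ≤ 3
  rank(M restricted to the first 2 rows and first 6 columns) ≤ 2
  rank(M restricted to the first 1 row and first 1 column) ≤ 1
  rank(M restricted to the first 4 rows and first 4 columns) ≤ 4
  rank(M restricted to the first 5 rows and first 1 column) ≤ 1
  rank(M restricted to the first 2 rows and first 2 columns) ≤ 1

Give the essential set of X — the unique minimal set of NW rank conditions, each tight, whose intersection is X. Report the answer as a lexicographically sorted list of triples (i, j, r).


Propagating the 16 rank bounds to every northwest block:

  row 1: 1 1 1 1 1 1 1
  row 2: 1 1 1 2 2 2 2
  row 3: 1 1 1 2 2 3 3
  row 4: 1 1 2 3 3 4 4
  row 5: 1 1 2 3 4 5 5
  row 6: 1 1 2 3 4 5 6
  row 7: 1 2 3 4 5 6 7

so w = (1, 4, 6, 3, 5, 7, 2).

|D(w)|=8, |Ess(w)|=3:

[(3, 3, 1), (3, 5, 2), (6, 2, 1)]


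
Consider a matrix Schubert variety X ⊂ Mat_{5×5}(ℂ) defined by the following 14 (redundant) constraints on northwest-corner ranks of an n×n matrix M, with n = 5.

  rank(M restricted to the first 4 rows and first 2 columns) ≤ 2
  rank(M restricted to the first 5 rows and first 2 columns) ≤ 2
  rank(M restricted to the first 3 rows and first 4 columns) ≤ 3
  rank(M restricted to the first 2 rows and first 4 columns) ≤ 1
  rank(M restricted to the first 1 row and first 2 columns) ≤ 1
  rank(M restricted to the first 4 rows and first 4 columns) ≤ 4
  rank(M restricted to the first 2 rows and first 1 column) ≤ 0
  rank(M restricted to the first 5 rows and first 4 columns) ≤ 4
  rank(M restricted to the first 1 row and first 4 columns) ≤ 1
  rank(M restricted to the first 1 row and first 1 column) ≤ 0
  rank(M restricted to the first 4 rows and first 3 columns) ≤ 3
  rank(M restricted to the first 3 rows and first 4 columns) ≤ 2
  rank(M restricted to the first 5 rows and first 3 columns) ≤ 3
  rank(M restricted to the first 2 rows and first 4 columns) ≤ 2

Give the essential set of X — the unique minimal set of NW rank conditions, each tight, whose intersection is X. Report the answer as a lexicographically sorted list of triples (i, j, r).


Recovering R(i,j) via the rank-extension bound from the 14 conditions:

  0  1  1  1  1
  0  1  1  1  2
  1  2  2  2  3
  1  2  3  3  4
  1  2  3  4  5

hence w(1..5) = (2, 5, 1, 3, 4).

D(w) has 4 cells with 2 SE-corners; essential set:

[(2, 1, 0), (2, 4, 1)]


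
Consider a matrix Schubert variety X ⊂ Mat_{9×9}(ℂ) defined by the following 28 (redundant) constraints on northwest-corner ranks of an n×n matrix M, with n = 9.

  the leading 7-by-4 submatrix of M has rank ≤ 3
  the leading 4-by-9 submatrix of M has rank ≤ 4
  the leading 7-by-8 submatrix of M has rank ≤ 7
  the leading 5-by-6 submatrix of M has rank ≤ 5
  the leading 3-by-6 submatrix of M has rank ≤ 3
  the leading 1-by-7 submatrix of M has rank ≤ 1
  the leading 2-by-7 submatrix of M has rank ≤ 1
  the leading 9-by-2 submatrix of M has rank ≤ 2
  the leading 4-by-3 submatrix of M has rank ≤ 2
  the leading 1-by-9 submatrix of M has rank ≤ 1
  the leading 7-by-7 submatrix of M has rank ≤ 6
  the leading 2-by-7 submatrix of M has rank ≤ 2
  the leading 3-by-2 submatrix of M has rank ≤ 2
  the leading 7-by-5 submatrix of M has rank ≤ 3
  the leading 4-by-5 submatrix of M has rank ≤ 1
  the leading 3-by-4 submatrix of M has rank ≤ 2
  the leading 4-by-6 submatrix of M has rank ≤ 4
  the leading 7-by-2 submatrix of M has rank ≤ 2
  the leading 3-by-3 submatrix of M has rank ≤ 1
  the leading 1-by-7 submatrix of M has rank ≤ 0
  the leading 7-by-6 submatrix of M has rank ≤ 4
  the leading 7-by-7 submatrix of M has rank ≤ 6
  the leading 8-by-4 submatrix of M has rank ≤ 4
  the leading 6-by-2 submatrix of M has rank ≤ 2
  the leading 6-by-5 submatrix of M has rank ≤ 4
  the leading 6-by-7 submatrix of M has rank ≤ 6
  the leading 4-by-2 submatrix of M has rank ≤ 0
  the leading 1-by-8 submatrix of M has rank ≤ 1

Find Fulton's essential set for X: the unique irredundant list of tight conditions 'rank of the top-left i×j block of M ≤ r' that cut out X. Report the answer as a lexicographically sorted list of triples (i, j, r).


Computing R[i][j] = min implied NW-rank bound (n=9, 28 conditions):

  row 1: 0, 0, 0, 0, 0, 0, 0, 1, 1
  row 2: 0, 0, 1, 1, 1, 1, 1, 2, 2
  row 3: 0, 0, 1, 1, 1, 2, 2, 3, 3
  row 4: 0, 0, 1, 1, 1, 2, 3, 4, 4
  row 5: 1, 1, 2, 2, 2, 3, 4, 5, 5
  row 6: 1, 2, 3, 3, 3, 4, 5, 6, 6
  row 7: 1, 2, 3, 3, 3, 4, 5, 6, 7
  row 8: 1, 2, 3, 4, 4, 5, 6, 7, 8
  row 9: 1, 2, 3, 4, 5, 6, 7, 8, 9

second differences of R give the permutation w = (8, 3, 6, 7, 1, 2, 9, 4, 5).

|D(w)|=19, |Ess(w)|=4:

[(1, 7, 0), (4, 2, 0), (4, 5, 1), (7, 5, 3)]


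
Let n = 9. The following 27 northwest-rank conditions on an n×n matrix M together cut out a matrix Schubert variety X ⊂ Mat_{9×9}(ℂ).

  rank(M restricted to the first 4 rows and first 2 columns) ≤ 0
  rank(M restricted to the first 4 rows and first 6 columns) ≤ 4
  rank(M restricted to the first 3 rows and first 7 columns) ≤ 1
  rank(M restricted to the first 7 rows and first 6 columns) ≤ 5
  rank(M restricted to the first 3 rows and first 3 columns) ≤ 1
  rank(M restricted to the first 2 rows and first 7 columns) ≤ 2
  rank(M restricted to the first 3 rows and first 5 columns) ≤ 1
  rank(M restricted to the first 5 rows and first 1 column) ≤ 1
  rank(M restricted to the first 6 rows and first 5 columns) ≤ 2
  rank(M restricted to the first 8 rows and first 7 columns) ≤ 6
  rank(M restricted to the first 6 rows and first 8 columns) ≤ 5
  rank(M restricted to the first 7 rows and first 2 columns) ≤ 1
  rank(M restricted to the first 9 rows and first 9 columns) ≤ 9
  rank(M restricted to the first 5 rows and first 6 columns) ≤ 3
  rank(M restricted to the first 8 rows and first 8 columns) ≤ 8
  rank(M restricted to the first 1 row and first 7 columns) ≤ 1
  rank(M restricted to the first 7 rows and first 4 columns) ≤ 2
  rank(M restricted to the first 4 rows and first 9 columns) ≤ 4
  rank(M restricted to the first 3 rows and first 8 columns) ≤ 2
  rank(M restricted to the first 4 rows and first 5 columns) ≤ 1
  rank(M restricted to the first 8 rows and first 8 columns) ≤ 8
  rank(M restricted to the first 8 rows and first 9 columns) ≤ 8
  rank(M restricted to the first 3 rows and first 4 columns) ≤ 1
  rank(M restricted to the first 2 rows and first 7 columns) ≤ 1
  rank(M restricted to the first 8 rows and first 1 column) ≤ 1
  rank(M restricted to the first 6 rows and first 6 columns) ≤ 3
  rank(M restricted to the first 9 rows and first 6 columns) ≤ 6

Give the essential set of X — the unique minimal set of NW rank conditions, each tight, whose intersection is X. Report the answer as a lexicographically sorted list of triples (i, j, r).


Rank table r_w(9×9) implied by the 27 constraints:

  0, 0, 1, 1, 1, 1, 1, 1, 1
  0, 0, 1, 1, 1, 1, 1, 2, 2
  0, 0, 1, 1, 1, 1, 1, 2, 3
  0, 0, 1, 1, 1, 2, 2, 3, 4
  1, 1, 2, 2, 2, 3, 3, 4, 5
  1, 1, 2, 2, 2, 3, 4, 5, 6
  1, 1, 2, 2, 3, 4, 5, 6, 7
  1, 2, 3, 3, 4, 5, 6, 7, 8
  1, 2, 3, 4, 5, 6, 7, 8, 9

so w = (3, 8, 9, 6, 1, 7, 5, 2, 4).

Rothe diagram D(w) (23 cells), 6 SE-corners (essential conditions):

[(3, 7, 1), (4, 2, 0), (4, 5, 1), (6, 5, 2), (7, 2, 1), (7, 4, 2)]


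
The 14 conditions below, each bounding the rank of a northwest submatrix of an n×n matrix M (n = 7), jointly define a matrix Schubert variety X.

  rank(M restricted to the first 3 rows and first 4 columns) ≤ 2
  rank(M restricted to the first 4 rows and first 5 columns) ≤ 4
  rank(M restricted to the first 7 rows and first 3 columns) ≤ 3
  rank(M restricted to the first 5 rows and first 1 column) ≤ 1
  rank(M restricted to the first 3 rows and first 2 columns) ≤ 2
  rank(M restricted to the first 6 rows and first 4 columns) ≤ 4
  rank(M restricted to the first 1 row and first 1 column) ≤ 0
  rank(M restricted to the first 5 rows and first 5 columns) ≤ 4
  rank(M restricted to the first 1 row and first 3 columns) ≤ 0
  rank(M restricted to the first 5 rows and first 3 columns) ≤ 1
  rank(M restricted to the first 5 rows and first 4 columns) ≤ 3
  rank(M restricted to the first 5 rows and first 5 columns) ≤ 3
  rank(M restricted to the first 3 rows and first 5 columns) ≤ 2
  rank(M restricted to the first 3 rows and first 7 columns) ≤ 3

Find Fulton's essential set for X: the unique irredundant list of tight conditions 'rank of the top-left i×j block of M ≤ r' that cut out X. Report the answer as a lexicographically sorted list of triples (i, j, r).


Recovering R(i,j) via the rank-extension bound from the 14 conditions:

  R[1]: 0 0 0 1 1 1 1
  R[2]: 1 1 1 2 2 2 2
  R[3]: 1 1 1 2 2 3 3
  R[4]: 1 1 1 2 3 4 4
  R[5]: 1 1 1 2 3 4 5
  R[6]: 1 2 2 3 4 5 6
  R[7]: 1 2 3 4 5 6 7

reading off 1-entries of Δ²R: w = (4, 1, 6, 5, 7, 2, 3).

|D(w)|=10, |Ess(w)|=3:

[(1, 3, 0), (3, 5, 2), (5, 3, 1)]


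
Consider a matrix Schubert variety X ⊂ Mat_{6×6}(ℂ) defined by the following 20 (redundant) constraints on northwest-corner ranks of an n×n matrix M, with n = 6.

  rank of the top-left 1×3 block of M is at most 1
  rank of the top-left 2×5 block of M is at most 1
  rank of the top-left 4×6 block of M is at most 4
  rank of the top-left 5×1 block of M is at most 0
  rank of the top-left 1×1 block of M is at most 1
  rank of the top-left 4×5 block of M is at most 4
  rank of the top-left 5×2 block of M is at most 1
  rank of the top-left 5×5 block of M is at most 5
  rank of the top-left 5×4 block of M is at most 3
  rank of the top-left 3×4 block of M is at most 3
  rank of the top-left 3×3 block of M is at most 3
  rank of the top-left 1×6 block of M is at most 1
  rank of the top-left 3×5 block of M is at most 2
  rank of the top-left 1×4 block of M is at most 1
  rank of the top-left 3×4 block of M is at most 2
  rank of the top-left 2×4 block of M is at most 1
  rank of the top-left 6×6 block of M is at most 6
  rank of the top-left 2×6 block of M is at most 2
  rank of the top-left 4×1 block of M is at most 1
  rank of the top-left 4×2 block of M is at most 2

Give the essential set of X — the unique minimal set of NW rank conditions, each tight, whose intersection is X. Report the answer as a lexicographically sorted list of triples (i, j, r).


Rank table r_w(6×6) implied by the 20 constraints:

  0 | 1 | 1 | 1 | 1 | 1
  0 | 1 | 1 | 1 | 1 | 2
  0 | 1 | 2 | 2 | 2 | 3
  0 | 1 | 2 | 3 | 3 | 4
  0 | 1 | 2 | 3 | 4 | 5
  1 | 2 | 3 | 4 | 5 | 6

second differences of R give the permutation w = (2, 6, 3, 4, 5, 1).

ℓ(w)=8; the 2 essential cells (i,j,r):

[(2, 5, 1), (5, 1, 0)]


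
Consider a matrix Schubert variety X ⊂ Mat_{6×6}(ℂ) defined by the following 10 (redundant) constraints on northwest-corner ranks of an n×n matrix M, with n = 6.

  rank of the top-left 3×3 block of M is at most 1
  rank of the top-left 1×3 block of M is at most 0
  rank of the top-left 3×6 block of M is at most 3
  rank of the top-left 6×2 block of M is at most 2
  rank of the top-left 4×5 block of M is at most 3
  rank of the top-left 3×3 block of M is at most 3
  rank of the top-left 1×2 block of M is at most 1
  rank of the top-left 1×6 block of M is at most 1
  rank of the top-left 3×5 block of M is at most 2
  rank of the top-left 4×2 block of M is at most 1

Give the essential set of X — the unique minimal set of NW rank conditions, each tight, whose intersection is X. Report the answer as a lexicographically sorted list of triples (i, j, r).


Recovering R(i,j) via the rank-extension bound from the 10 conditions:

  row 1: 0 0 0 1 1 1
  row 2: 1 1 1 2 2 2
  row 3: 1 1 1 2 2 3
  row 4: 1 1 2 3 3 4
  row 5: 1 2 3 4 4 5
  row 6: 1 2 3 4 5 6

hence w(1..6) = (4, 1, 6, 3, 2, 5).

4 SE-corners of the 7-cell Rothe diagram give Ess(w):

[(1, 3, 0), (3, 3, 1), (3, 5, 2), (4, 2, 1)]


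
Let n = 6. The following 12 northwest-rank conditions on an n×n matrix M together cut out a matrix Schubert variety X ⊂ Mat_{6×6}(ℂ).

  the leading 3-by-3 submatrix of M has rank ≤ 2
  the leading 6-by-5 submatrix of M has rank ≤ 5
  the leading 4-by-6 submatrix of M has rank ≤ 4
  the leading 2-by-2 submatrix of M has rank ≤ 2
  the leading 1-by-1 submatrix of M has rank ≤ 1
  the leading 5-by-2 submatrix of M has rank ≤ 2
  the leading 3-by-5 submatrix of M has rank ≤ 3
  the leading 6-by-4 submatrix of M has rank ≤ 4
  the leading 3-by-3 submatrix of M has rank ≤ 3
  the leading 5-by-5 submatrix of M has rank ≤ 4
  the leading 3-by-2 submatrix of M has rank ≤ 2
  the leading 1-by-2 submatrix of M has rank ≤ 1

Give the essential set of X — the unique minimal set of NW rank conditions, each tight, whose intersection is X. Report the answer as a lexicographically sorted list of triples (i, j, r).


Recovering R(i,j) via the rank-extension bound from the 12 conditions:

  row 1: 1 | 1 | 1 | 1 | 1 | 1
  row 2: 1 | 2 | 2 | 2 | 2 | 2
  row 3: 1 | 2 | 2 | 3 | 3 | 3
  row 4: 1 | 2 | 3 | 4 | 4 | 4
  row 5: 1 | 2 | 3 | 4 | 4 | 5
  row 6: 1 | 2 | 3 | 4 | 5 | 6

second differences of R give the permutation w = (1, 2, 4, 3, 6, 5).

|D(w)|=2, |Ess(w)|=2:

[(3, 3, 2), (5, 5, 4)]


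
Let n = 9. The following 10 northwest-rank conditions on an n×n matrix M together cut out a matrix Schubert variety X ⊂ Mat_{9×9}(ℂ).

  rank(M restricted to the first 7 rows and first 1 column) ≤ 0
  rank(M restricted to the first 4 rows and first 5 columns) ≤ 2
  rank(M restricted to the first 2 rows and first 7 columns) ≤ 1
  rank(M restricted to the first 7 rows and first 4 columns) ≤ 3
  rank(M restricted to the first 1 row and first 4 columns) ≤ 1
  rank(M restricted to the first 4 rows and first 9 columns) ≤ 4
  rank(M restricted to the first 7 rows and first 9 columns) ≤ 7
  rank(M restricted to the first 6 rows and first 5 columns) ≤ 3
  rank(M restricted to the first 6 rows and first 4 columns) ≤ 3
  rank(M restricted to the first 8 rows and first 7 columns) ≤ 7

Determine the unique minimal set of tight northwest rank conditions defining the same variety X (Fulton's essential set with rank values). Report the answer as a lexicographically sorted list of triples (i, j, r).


Computing R[i][j] = min implied NW-rank bound (n=9, 10 conditions):

  R[1]: 0 | 1 | 1 | 1 | 1 | 1 | 1 | 1 | 1
  R[2]: 0 | 1 | 1 | 1 | 1 | 1 | 1 | 2 | 2
  R[3]: 0 | 1 | 2 | 2 | 2 | 2 | 2 | 3 | 3
  R[4]: 0 | 1 | 2 | 2 | 2 | 3 | 3 | 4 | 4
  R[5]: 0 | 1 | 2 | 3 | 3 | 4 | 4 | 5 | 5
  R[6]: 0 | 1 | 2 | 3 | 3 | 4 | 5 | 6 | 6
  R[7]: 0 | 1 | 2 | 3 | 4 | 5 | 6 | 7 | 7
  R[8]: 1 | 2 | 3 | 4 | 5 | 6 | 7 | 8 | 8
  R[9]: 1 | 2 | 3 | 4 | 5 | 6 | 7 | 8 | 9

so w = (2, 8, 3, 6, 4, 7, 5, 1, 9).

D(w) has 15 cells with 4 SE-corners; essential set:

[(2, 7, 1), (4, 5, 2), (6, 5, 3), (7, 1, 0)]


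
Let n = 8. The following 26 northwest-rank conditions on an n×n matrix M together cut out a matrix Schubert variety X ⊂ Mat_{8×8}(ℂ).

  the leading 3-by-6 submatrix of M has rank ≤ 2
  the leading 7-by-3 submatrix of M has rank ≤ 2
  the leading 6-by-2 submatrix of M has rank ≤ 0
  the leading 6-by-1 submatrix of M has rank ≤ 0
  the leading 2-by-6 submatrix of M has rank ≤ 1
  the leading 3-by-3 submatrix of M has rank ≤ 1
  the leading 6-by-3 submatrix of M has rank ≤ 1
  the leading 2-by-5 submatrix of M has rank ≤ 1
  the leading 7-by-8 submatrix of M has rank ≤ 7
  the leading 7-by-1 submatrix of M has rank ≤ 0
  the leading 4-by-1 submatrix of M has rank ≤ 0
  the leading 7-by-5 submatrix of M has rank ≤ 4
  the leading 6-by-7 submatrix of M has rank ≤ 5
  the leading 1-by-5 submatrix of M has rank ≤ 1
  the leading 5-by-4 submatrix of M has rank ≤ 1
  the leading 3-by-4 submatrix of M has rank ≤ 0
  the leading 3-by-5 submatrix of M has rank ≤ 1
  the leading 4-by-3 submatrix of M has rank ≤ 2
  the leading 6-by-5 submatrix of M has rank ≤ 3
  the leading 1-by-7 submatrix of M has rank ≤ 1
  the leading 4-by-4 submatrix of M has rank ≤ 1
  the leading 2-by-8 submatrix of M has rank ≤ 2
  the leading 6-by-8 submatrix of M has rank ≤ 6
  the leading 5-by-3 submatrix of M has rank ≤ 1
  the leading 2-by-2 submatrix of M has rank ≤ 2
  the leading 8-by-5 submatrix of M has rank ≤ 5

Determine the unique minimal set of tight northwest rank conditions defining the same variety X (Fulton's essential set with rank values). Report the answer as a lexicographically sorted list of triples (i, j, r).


Computing R[i][j] = min implied NW-rank bound (n=8, 26 conditions):

  0 0 0 0 1 1 1 1
  0 0 0 0 1 1 2 2
  0 0 0 0 1 2 3 3
  0 0 1 1 2 3 4 4
  0 0 1 1 2 3 4 5
  0 0 1 2 3 4 5 6
  0 1 2 3 4 5 6 7
  1 2 3 4 5 6 7 8

second differences of R give the permutation w = (5, 7, 6, 3, 8, 4, 2, 1).

Rothe diagram D(w) (21 cells), 5 SE-corners (essential conditions):

[(2, 6, 1), (3, 4, 0), (5, 4, 1), (6, 2, 0), (7, 1, 0)]


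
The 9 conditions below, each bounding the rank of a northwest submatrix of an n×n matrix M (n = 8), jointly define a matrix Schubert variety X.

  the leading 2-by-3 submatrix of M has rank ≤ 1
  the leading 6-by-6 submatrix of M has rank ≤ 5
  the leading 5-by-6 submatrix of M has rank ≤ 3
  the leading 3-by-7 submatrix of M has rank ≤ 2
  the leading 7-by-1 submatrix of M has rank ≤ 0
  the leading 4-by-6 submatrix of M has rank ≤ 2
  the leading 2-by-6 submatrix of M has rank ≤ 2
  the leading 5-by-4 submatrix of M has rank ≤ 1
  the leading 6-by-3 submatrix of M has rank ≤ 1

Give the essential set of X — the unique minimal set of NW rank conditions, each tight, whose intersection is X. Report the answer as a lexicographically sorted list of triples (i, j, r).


Recovering R(i,j) via the rank-extension bound from the 9 conditions:

  row 1: 0 | 1 | 1 | 1 | 1 | 1 | 1 | 1
  row 2: 0 | 1 | 1 | 1 | 2 | 2 | 2 | 2
  row 3: 0 | 1 | 1 | 1 | 2 | 2 | 2 | 3
  row 4: 0 | 1 | 1 | 1 | 2 | 2 | 3 | 4
  row 5: 0 | 1 | 1 | 1 | 2 | 3 | 4 | 5
  row 6: 0 | 1 | 1 | 2 | 3 | 4 | 5 | 6
  row 7: 0 | 1 | 2 | 3 | 4 | 5 | 6 | 7
  row 8: 1 | 2 | 3 | 4 | 5 | 6 | 7 | 8

hence w(1..8) = (2, 5, 8, 7, 6, 4, 3, 1).

5 SE-corners of the 19-cell Rothe diagram give Ess(w):

[(3, 7, 2), (4, 6, 2), (5, 4, 1), (6, 3, 1), (7, 1, 0)]


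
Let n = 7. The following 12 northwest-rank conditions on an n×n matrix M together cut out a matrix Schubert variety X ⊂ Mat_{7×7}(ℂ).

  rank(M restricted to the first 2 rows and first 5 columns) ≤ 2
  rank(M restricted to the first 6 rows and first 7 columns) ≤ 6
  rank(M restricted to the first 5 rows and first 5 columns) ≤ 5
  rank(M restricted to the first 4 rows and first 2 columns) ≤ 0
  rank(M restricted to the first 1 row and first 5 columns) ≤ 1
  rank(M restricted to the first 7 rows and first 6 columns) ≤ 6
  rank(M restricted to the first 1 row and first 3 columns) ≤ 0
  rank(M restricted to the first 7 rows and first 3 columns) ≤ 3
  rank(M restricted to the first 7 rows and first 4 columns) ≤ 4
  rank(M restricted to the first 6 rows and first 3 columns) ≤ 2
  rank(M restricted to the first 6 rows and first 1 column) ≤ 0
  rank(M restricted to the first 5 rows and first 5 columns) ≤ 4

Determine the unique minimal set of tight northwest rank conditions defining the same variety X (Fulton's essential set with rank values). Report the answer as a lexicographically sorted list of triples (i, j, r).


Recovering R(i,j) via the rank-extension bound from the 12 conditions:

  i=1: 0, 0, 0, 1, 1, 1, 1
  i=2: 0, 0, 1, 2, 2, 2, 2
  i=3: 0, 0, 1, 2, 3, 3, 3
  i=4: 0, 0, 1, 2, 3, 4, 4
  i=5: 0, 1, 2, 3, 4, 5, 5
  i=6: 0, 1, 2, 3, 4, 5, 6
  i=7: 1, 2, 3, 4, 5, 6, 7

reading off 1-entries of Δ²R: w = (4, 3, 5, 6, 2, 7, 1).

D(w) has 11 cells with 3 SE-corners; essential set:

[(1, 3, 0), (4, 2, 0), (6, 1, 0)]


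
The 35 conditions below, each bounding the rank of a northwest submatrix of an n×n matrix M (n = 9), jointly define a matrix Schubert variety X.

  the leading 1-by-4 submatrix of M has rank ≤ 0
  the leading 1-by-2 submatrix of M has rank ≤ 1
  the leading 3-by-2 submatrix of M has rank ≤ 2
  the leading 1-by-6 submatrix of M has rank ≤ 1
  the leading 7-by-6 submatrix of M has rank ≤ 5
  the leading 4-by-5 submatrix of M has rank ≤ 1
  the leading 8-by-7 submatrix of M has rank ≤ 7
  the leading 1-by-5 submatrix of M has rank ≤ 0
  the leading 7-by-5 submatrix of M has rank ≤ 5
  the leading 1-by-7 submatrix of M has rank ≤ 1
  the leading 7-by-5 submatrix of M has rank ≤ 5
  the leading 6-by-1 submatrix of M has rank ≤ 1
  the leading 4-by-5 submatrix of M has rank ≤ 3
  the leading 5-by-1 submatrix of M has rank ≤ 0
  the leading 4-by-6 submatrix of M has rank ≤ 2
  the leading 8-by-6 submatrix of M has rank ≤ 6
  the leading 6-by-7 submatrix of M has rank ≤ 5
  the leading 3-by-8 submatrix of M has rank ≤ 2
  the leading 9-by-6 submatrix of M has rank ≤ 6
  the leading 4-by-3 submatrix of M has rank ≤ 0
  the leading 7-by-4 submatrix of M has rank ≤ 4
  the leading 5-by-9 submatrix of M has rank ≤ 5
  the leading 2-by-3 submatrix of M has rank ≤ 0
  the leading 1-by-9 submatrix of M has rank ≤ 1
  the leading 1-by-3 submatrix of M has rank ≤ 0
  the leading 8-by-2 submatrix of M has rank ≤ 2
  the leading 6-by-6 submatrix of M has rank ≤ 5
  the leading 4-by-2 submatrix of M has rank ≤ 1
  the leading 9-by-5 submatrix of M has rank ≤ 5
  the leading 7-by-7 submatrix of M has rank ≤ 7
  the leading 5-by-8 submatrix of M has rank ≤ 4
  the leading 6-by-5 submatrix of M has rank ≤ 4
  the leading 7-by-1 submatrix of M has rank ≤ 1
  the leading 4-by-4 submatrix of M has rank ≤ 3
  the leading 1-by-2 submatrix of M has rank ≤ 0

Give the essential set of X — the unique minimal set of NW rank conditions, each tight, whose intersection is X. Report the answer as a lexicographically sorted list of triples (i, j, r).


The tightest implied rank at each (i,j), from the 35 conditions:

  0, 0, 0, 0, 0, 1, 1, 1, 1
  0, 0, 0, 1, 1, 2, 2, 2, 2
  0, 0, 0, 1, 1, 2, 2, 2, 3
  0, 0, 0, 1, 1, 2, 3, 3, 4
  0, 1, 1, 2, 2, 3, 4, 4, 5
  1, 2, 2, 3, 3, 4, 5, 5, 6
  1, 2, 3, 4, 4, 5, 6, 6, 7
  1, 2, 3, 4, 5, 6, 7, 7, 8
  1, 2, 3, 4, 5, 6, 7, 8, 9

hence w(1..9) = (6, 4, 9, 7, 2, 1, 3, 5, 8).

Fulton essential set (5 of the 19 Rothe cells):

[(1, 5, 0), (3, 8, 2), (4, 3, 0), (4, 5, 1), (5, 1, 0)]


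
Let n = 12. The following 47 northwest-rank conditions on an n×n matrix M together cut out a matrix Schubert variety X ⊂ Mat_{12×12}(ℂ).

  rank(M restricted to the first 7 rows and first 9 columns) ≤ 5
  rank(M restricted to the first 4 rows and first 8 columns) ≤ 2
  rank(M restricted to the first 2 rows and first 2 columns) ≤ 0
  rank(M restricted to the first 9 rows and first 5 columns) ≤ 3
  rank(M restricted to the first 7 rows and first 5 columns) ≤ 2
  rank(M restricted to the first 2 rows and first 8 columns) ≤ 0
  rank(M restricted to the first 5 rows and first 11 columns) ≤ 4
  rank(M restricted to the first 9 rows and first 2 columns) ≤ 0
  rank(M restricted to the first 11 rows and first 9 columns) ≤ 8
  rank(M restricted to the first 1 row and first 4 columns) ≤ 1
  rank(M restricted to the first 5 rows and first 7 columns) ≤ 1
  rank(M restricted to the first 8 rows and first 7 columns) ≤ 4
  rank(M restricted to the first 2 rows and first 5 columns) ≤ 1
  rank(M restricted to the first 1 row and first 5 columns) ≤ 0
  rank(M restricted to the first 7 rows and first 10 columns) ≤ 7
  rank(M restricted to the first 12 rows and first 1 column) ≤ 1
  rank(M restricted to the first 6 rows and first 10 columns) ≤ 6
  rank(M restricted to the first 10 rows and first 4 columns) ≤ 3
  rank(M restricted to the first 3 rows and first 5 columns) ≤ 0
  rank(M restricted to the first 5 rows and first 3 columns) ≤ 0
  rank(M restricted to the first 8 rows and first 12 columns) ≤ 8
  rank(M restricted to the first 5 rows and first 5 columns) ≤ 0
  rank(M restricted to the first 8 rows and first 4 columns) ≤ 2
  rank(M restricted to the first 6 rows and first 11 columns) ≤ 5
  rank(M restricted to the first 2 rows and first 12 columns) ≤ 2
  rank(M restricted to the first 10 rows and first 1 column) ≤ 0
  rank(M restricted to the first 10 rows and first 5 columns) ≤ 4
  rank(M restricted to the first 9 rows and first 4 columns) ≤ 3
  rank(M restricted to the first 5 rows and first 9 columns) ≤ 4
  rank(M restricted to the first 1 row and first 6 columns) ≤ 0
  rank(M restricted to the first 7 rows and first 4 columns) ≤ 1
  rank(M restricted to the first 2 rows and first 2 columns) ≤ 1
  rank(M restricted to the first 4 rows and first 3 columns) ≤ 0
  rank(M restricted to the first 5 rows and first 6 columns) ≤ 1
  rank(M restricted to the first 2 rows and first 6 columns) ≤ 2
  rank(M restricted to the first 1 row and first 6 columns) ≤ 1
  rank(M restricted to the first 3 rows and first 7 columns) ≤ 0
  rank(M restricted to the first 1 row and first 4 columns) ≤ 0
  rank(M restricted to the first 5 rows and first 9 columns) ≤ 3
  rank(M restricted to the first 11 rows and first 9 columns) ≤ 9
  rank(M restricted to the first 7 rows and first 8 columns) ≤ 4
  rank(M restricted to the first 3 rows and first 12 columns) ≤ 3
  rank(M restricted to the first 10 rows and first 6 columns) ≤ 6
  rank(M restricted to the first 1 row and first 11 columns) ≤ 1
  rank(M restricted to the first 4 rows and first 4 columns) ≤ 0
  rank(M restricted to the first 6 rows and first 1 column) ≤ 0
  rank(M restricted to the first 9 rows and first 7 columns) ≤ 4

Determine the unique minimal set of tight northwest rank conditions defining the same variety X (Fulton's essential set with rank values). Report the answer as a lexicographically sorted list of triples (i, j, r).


Computing R[i][j] = min implied NW-rank bound (n=12, 47 conditions):

  row 1: 0 0 0 0 0 0 0 0 1 1 1 1
  row 2: 0 0 0 0 0 0 0 0 1 2 2 2
  row 3: 0 0 0 0 0 0 0 1 2 3 3 3
  row 4: 0 0 0 0 0 1 1 2 3 4 4 4
  row 5: 0 0 0 0 0 1 1 2 3 4 4 5
  row 6: 0 0 1 1 1 2 2 3 4 5 5 6
  row 7: 0 0 1 1 2 3 3 4 5 6 6 7
  row 8: 0 0 1 2 3 4 4 5 6 7 7 8
  row 9: 0 0 1 2 3 4 4 5 6 7 8 9
  row 10: 0 1 2 3 4 5 5 6 7 8 9 10
  row 11: 1 2 3 4 5 6 6 7 8 9 10 11
  row 12: 1 2 3 4 5 6 7 8 9 10 11 12

second differences of R give the permutation w = (9, 10, 8, 6, 12, 3, 5, 4, 11, 2, 1, 7).

9 SE-corners of the 46-cell Rothe diagram give Ess(w):

[(2, 8, 0), (3, 7, 0), (5, 5, 0), (5, 7, 1), (5, 11, 4), (7, 4, 1), (9, 2, 0), (9, 7, 4), (10, 1, 0)]


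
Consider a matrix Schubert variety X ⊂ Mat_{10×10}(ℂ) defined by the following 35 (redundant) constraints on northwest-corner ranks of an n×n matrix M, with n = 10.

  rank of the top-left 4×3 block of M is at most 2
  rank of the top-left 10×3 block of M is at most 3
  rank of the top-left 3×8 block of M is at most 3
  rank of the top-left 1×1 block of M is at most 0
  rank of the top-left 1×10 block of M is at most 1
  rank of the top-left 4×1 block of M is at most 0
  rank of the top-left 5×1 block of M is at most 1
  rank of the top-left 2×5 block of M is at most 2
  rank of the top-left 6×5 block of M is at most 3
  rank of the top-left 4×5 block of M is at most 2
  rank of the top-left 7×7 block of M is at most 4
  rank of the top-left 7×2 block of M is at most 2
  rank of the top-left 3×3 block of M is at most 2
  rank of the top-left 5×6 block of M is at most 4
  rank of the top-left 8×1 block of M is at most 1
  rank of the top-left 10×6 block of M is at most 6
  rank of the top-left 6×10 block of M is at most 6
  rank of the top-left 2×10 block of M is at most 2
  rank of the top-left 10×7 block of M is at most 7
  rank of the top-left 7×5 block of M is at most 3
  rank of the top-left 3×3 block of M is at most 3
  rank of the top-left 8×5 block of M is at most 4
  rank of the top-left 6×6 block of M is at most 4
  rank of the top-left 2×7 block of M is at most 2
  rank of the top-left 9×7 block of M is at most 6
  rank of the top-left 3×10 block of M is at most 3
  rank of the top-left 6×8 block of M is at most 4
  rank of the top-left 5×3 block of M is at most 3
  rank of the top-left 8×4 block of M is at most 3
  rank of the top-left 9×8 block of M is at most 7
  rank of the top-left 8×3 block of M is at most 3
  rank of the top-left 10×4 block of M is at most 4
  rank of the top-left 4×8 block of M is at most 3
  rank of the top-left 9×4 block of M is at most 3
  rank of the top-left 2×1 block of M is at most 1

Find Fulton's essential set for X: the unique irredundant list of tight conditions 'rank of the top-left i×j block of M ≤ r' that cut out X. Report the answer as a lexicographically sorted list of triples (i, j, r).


Reconstructing r_w from the 35 given conditions:

  i=1: 0  1  1  1  1  1  1  1  1  1
  i=2: 0  1  2  2  2  2  2  2  2  2
  i=3: 0  1  2  2  2  3  3  3  3  3
  i=4: 0  1  2  2  2  3  3  3  4  4
  i=5: 1  2  3  3  3  4  4  4  5  5
  i=6: 1  2  3  3  3  4  4  4  5  6
  i=7: 1  2  3  3  3  4  4  5  6  7
  i=8: 1  2  3  3  4  5  5  6  7  8
  i=9: 1  2  3  3  4  5  6  7  8  9
  i=10: 1  2  3  4  5  6  7  8  9  10

second differences of R give the permutation w = (2, 3, 6, 9, 1, 10, 8, 5, 7, 4).

D(w) has 19 cells with 7 SE-corners; essential set:

[(4, 1, 0), (4, 5, 2), (4, 8, 3), (6, 8, 4), (7, 5, 3), (7, 7, 4), (9, 4, 3)]
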